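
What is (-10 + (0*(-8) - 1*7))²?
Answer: 289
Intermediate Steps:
(-10 + (0*(-8) - 1*7))² = (-10 + (0 - 7))² = (-10 - 7)² = (-17)² = 289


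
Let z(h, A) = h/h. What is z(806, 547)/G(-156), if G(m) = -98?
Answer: -1/98 ≈ -0.010204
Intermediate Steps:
z(h, A) = 1
z(806, 547)/G(-156) = 1/(-98) = 1*(-1/98) = -1/98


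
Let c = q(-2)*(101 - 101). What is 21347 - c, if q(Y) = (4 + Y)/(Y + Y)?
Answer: 21347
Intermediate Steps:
q(Y) = (4 + Y)/(2*Y) (q(Y) = (4 + Y)/((2*Y)) = (4 + Y)*(1/(2*Y)) = (4 + Y)/(2*Y))
c = 0 (c = ((½)*(4 - 2)/(-2))*(101 - 101) = ((½)*(-½)*2)*0 = -½*0 = 0)
21347 - c = 21347 - 1*0 = 21347 + 0 = 21347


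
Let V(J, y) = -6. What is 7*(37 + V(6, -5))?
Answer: 217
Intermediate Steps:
7*(37 + V(6, -5)) = 7*(37 - 6) = 7*31 = 217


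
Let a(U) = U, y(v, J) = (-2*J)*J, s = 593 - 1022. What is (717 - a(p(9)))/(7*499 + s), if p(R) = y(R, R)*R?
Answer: 2175/3064 ≈ 0.70986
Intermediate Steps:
s = -429
y(v, J) = -2*J²
p(R) = -2*R³ (p(R) = (-2*R²)*R = -2*R³)
(717 - a(p(9)))/(7*499 + s) = (717 - (-2)*9³)/(7*499 - 429) = (717 - (-2)*729)/(3493 - 429) = (717 - 1*(-1458))/3064 = (717 + 1458)*(1/3064) = 2175*(1/3064) = 2175/3064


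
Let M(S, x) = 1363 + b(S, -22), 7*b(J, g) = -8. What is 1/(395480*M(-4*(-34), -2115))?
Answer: 7/3770110840 ≈ 1.8567e-9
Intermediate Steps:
b(J, g) = -8/7 (b(J, g) = (1/7)*(-8) = -8/7)
M(S, x) = 9533/7 (M(S, x) = 1363 - 8/7 = 9533/7)
1/(395480*M(-4*(-34), -2115)) = 1/(395480*(9533/7)) = (1/395480)*(7/9533) = 7/3770110840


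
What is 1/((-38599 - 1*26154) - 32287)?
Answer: -1/97040 ≈ -1.0305e-5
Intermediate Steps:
1/((-38599 - 1*26154) - 32287) = 1/((-38599 - 26154) - 32287) = 1/(-64753 - 32287) = 1/(-97040) = -1/97040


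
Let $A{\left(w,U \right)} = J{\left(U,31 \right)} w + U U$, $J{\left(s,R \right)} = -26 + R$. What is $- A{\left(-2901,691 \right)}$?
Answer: $-462976$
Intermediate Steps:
$A{\left(w,U \right)} = U^{2} + 5 w$ ($A{\left(w,U \right)} = \left(-26 + 31\right) w + U U = 5 w + U^{2} = U^{2} + 5 w$)
$- A{\left(-2901,691 \right)} = - (691^{2} + 5 \left(-2901\right)) = - (477481 - 14505) = \left(-1\right) 462976 = -462976$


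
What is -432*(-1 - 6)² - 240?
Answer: -21408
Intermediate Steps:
-432*(-1 - 6)² - 240 = -432*(-7)² - 240 = -432*49 - 240 = -21168 - 240 = -21408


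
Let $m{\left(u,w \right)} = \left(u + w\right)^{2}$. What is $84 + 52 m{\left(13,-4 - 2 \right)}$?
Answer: $2632$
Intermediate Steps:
$84 + 52 m{\left(13,-4 - 2 \right)} = 84 + 52 \left(13 - 6\right)^{2} = 84 + 52 \cdot 7^{2} = 84 + 52 \cdot 49 = 84 + 2548 = 2632$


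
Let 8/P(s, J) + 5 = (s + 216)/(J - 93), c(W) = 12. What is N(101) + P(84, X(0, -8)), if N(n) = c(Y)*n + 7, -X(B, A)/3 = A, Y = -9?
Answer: 261901/215 ≈ 1218.1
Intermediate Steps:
X(B, A) = -3*A
P(s, J) = 8/(-5 + (216 + s)/(-93 + J)) (P(s, J) = 8/(-5 + (s + 216)/(J - 93)) = 8/(-5 + (216 + s)/(-93 + J)))
N(n) = 7 + 12*n (N(n) = 12*n + 7 = 7 + 12*n)
N(101) + P(84, X(0, -8)) = (7 + 12*101) + 8*(-93 - 3*(-8))/(681 + 84 - (-15)*(-8)) = (7 + 1212) + 8*(-93 + 24)/(681 + 84 - 5*24) = 1219 + 8*(-69)/(681 + 84 - 120) = 1219 + 8*(-69)/645 = 1219 + 8*(1/645)*(-69) = 1219 - 184/215 = 261901/215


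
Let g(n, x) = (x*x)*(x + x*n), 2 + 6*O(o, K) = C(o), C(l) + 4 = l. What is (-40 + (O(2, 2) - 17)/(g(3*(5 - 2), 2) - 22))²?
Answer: 49182169/30276 ≈ 1624.5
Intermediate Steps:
C(l) = -4 + l
O(o, K) = -1 + o/6 (O(o, K) = -⅓ + (-4 + o)/6 = -⅓ + (-⅔ + o/6) = -1 + o/6)
g(n, x) = x²*(x + n*x)
(-40 + (O(2, 2) - 17)/(g(3*(5 - 2), 2) - 22))² = (-40 + ((-1 + (⅙)*2) - 17)/(2³*(1 + 3*(5 - 2)) - 22))² = (-40 + ((-1 + ⅓) - 17)/(8*(1 + 3*3) - 22))² = (-40 + (-⅔ - 17)/(8*(1 + 9) - 22))² = (-40 - 53/(3*(8*10 - 22)))² = (-40 - 53/(3*(80 - 22)))² = (-40 - 53/3/58)² = (-40 - 53/3*1/58)² = (-40 - 53/174)² = (-7013/174)² = 49182169/30276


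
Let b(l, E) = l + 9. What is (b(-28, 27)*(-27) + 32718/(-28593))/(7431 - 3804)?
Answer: 375269/2659149 ≈ 0.14112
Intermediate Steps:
b(l, E) = 9 + l
(b(-28, 27)*(-27) + 32718/(-28593))/(7431 - 3804) = ((9 - 28)*(-27) + 32718/(-28593))/(7431 - 3804) = (-19*(-27) + 32718*(-1/28593))/3627 = (513 - 10906/9531)*(1/3627) = (4878497/9531)*(1/3627) = 375269/2659149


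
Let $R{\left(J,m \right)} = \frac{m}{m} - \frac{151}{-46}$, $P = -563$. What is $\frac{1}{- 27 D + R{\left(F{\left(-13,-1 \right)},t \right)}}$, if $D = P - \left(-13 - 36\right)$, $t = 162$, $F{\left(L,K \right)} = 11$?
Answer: $\frac{46}{638585} \approx 7.2034 \cdot 10^{-5}$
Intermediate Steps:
$R{\left(J,m \right)} = \frac{197}{46}$ ($R{\left(J,m \right)} = 1 - - \frac{151}{46} = 1 + \frac{151}{46} = \frac{197}{46}$)
$D = -514$ ($D = -563 - \left(-13 - 36\right) = -563 - -49 = -563 + 49 = -514$)
$\frac{1}{- 27 D + R{\left(F{\left(-13,-1 \right)},t \right)}} = \frac{1}{\left(-27\right) \left(-514\right) + \frac{197}{46}} = \frac{1}{13878 + \frac{197}{46}} = \frac{1}{\frac{638585}{46}} = \frac{46}{638585}$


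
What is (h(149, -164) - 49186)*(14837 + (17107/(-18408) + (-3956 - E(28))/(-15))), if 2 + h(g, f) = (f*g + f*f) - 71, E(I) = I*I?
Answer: -13053145116283/18408 ≈ -7.0910e+8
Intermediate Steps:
E(I) = I²
h(g, f) = -73 + f² + f*g (h(g, f) = -2 + ((f*g + f*f) - 71) = -2 + ((f*g + f²) - 71) = -2 + ((f² + f*g) - 71) = -2 + (-71 + f² + f*g) = -73 + f² + f*g)
(h(149, -164) - 49186)*(14837 + (17107/(-18408) + (-3956 - E(28))/(-15))) = ((-73 + (-164)² - 164*149) - 49186)*(14837 + (17107/(-18408) + (-3956 - 1*28²)/(-15))) = ((-73 + 26896 - 24436) - 49186)*(14837 + (17107*(-1/18408) + (-3956 - 1*784)*(-1/15))) = (2387 - 49186)*(14837 + (-17107/18408 + (-3956 - 784)*(-1/15))) = -46799*(14837 + (-17107/18408 - 4740*(-1/15))) = -46799*(14837 + (-17107/18408 + 316)) = -46799*(14837 + 5799821/18408) = -46799*278919317/18408 = -13053145116283/18408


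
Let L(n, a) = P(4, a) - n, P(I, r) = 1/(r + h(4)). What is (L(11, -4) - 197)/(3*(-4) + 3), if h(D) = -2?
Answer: 1249/54 ≈ 23.130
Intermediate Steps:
P(I, r) = 1/(-2 + r) (P(I, r) = 1/(r - 2) = 1/(-2 + r))
L(n, a) = 1/(-2 + a) - n
(L(11, -4) - 197)/(3*(-4) + 3) = ((1 - 1*11*(-2 - 4))/(-2 - 4) - 197)/(3*(-4) + 3) = ((1 - 1*11*(-6))/(-6) - 197)/(-12 + 3) = (-(1 + 66)/6 - 197)/(-9) = (-1/6*67 - 197)*(-1/9) = (-67/6 - 197)*(-1/9) = -1249/6*(-1/9) = 1249/54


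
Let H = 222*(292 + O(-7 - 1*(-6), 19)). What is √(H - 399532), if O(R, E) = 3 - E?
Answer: 2*I*√84565 ≈ 581.6*I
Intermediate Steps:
H = 61272 (H = 222*(292 + (3 - 1*19)) = 222*(292 + (3 - 19)) = 222*(292 - 16) = 222*276 = 61272)
√(H - 399532) = √(61272 - 399532) = √(-338260) = 2*I*√84565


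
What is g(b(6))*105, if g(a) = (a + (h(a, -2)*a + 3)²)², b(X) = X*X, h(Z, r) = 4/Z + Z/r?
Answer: 17729541993345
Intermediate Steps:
b(X) = X²
g(a) = (a + (3 + a*(4/a - a/2))²)² (g(a) = (a + ((4/a + a/(-2))*a + 3)²)² = (a + ((4/a + a*(-½))*a + 3)²)² = (a + ((4/a - a/2)*a + 3)²)² = (a + (a*(4/a - a/2) + 3)²)² = (a + (3 + a*(4/a - a/2))²)²)
g(b(6))*105 = (((14 - (6²)²)² + 4*6²)²/16)*105 = (((14 - 1*36²)² + 4*36)²/16)*105 = (((14 - 1*1296)² + 144)²/16)*105 = (((14 - 1296)² + 144)²/16)*105 = (((-1282)² + 144)²/16)*105 = ((1643524 + 144)²/16)*105 = ((1/16)*1643668²)*105 = ((1/16)*2701644494224)*105 = 168852780889*105 = 17729541993345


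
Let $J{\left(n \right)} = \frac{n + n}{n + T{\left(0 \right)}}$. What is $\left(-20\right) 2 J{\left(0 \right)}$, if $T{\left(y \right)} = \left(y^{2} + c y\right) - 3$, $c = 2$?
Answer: $0$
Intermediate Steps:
$T{\left(y \right)} = -3 + y^{2} + 2 y$ ($T{\left(y \right)} = \left(y^{2} + 2 y\right) - 3 = -3 + y^{2} + 2 y$)
$J{\left(n \right)} = \frac{2 n}{-3 + n}$ ($J{\left(n \right)} = \frac{n + n}{n + \left(-3 + 0^{2} + 2 \cdot 0\right)} = \frac{2 n}{n + \left(-3 + 0 + 0\right)} = \frac{2 n}{n - 3} = \frac{2 n}{-3 + n}$)
$\left(-20\right) 2 J{\left(0 \right)} = \left(-20\right) 2 \cdot 2 \cdot 0 \frac{1}{-3 + 0} = - 40 \cdot 2 \cdot 0 \frac{1}{-3} = - 40 \cdot 2 \cdot 0 \left(- \frac{1}{3}\right) = \left(-40\right) 0 = 0$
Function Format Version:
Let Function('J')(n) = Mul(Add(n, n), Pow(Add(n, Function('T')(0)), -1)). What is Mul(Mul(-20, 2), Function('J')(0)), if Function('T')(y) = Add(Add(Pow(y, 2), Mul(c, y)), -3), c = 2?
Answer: 0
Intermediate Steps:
Function('T')(y) = Add(-3, Pow(y, 2), Mul(2, y)) (Function('T')(y) = Add(Add(Pow(y, 2), Mul(2, y)), -3) = Add(-3, Pow(y, 2), Mul(2, y)))
Function('J')(n) = Mul(2, n, Pow(Add(-3, n), -1)) (Function('J')(n) = Mul(Add(n, n), Pow(Add(n, Add(-3, Pow(0, 2), Mul(2, 0))), -1)) = Mul(Mul(2, n), Pow(Add(n, Add(-3, 0, 0)), -1)) = Mul(Mul(2, n), Pow(Add(n, -3), -1)) = Mul(Mul(2, n), Pow(Add(-3, n), -1)) = Mul(2, n, Pow(Add(-3, n), -1)))
Mul(Mul(-20, 2), Function('J')(0)) = Mul(Mul(-20, 2), Mul(2, 0, Pow(Add(-3, 0), -1))) = Mul(-40, Mul(2, 0, Pow(-3, -1))) = Mul(-40, Mul(2, 0, Rational(-1, 3))) = Mul(-40, 0) = 0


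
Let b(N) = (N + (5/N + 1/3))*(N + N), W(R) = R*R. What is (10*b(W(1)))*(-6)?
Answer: -760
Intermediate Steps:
W(R) = R**2
b(N) = 2*N*(1/3 + N + 5/N) (b(N) = (N + (5/N + 1*(1/3)))*(2*N) = (N + (5/N + 1/3))*(2*N) = (N + (1/3 + 5/N))*(2*N) = (1/3 + N + 5/N)*(2*N) = 2*N*(1/3 + N + 5/N))
(10*b(W(1)))*(-6) = (10*(10 + 2*(1**2)**2 + (2/3)*1**2))*(-6) = (10*(10 + 2*1**2 + (2/3)*1))*(-6) = (10*(10 + 2*1 + 2/3))*(-6) = (10*(10 + 2 + 2/3))*(-6) = (10*(38/3))*(-6) = (380/3)*(-6) = -760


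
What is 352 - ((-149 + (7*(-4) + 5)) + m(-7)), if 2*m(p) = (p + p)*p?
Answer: 475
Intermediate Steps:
m(p) = p² (m(p) = ((p + p)*p)/2 = ((2*p)*p)/2 = (2*p²)/2 = p²)
352 - ((-149 + (7*(-4) + 5)) + m(-7)) = 352 - ((-149 + (7*(-4) + 5)) + (-7)²) = 352 - ((-149 + (-28 + 5)) + 49) = 352 - ((-149 - 23) + 49) = 352 - (-172 + 49) = 352 - 1*(-123) = 352 + 123 = 475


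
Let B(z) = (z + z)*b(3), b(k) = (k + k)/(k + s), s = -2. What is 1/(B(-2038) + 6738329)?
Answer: 1/6713873 ≈ 1.4895e-7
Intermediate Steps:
b(k) = 2*k/(-2 + k) (b(k) = (k + k)/(k - 2) = (2*k)/(-2 + k) = 2*k/(-2 + k))
B(z) = 12*z (B(z) = (z + z)*(2*3/(-2 + 3)) = (2*z)*(2*3/1) = (2*z)*(2*3*1) = (2*z)*6 = 12*z)
1/(B(-2038) + 6738329) = 1/(12*(-2038) + 6738329) = 1/(-24456 + 6738329) = 1/6713873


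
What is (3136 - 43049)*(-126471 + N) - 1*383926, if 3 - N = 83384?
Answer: 8375438950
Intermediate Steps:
N = -83381 (N = 3 - 1*83384 = 3 - 83384 = -83381)
(3136 - 43049)*(-126471 + N) - 1*383926 = (3136 - 43049)*(-126471 - 83381) - 1*383926 = -39913*(-209852) - 383926 = 8375822876 - 383926 = 8375438950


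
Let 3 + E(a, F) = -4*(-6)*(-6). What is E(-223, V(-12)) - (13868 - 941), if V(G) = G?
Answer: -13074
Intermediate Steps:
E(a, F) = -147 (E(a, F) = -3 - 4*(-6)*(-6) = -3 + 24*(-6) = -3 - 144 = -147)
E(-223, V(-12)) - (13868 - 941) = -147 - (13868 - 941) = -147 - 1*12927 = -147 - 12927 = -13074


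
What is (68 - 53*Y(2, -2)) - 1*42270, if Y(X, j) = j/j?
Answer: -42255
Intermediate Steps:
Y(X, j) = 1
(68 - 53*Y(2, -2)) - 1*42270 = (68 - 53*1) - 1*42270 = (68 - 53) - 42270 = 15 - 42270 = -42255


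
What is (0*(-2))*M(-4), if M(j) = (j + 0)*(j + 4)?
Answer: 0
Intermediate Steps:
M(j) = j*(4 + j)
(0*(-2))*M(-4) = (0*(-2))*(-4*(4 - 4)) = 0*(-4*0) = 0*0 = 0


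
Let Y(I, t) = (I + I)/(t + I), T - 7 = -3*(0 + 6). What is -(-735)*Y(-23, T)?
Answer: 16905/17 ≈ 994.41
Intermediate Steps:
T = -11 (T = 7 - 3*(0 + 6) = 7 - 3*6 = 7 - 18 = -11)
Y(I, t) = 2*I/(I + t) (Y(I, t) = (2*I)/(I + t) = 2*I/(I + t))
-(-735)*Y(-23, T) = -(-735)*2*(-23)/(-23 - 11) = -(-735)*2*(-23)/(-34) = -(-735)*2*(-23)*(-1/34) = -(-735)*23/17 = -735*(-23/17) = 16905/17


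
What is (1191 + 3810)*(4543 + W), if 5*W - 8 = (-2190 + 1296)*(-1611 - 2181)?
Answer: 17067267771/5 ≈ 3.4135e+9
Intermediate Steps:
W = 3390056/5 (W = 8/5 + ((-2190 + 1296)*(-1611 - 2181))/5 = 8/5 + (-894*(-3792))/5 = 8/5 + (⅕)*3390048 = 8/5 + 3390048/5 = 3390056/5 ≈ 6.7801e+5)
(1191 + 3810)*(4543 + W) = (1191 + 3810)*(4543 + 3390056/5) = 5001*(3412771/5) = 17067267771/5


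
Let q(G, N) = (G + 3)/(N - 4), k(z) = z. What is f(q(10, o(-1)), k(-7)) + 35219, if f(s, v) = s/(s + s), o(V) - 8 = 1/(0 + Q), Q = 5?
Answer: 70439/2 ≈ 35220.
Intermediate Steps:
o(V) = 41/5 (o(V) = 8 + 1/(0 + 5) = 8 + 1/5 = 8 + ⅕ = 41/5)
q(G, N) = (3 + G)/(-4 + N)
f(s, v) = ½ (f(s, v) = s/((2*s)) = (1/(2*s))*s = ½)
f(q(10, o(-1)), k(-7)) + 35219 = ½ + 35219 = 70439/2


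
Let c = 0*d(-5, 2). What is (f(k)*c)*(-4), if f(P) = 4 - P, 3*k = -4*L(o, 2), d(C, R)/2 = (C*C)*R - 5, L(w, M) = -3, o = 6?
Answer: 0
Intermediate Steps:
d(C, R) = -10 + 2*R*C² (d(C, R) = 2*((C*C)*R - 5) = 2*(C²*R - 5) = 2*(R*C² - 5) = 2*(-5 + R*C²) = -10 + 2*R*C²)
k = 4 (k = (-4*(-3))/3 = (⅓)*12 = 4)
c = 0 (c = 0*(-10 + 2*2*(-5)²) = 0*(-10 + 2*2*25) = 0*(-10 + 100) = 0*90 = 0)
(f(k)*c)*(-4) = ((4 - 1*4)*0)*(-4) = ((4 - 4)*0)*(-4) = (0*0)*(-4) = 0*(-4) = 0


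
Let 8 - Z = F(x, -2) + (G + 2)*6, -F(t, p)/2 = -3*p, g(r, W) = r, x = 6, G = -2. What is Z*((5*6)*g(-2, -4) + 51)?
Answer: -180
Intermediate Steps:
F(t, p) = 6*p (F(t, p) = -(-6)*p = 6*p)
Z = 20 (Z = 8 - (6*(-2) + (-2 + 2)*6) = 8 - (-12 + 0*6) = 8 - (-12 + 0) = 8 - 1*(-12) = 8 + 12 = 20)
Z*((5*6)*g(-2, -4) + 51) = 20*((5*6)*(-2) + 51) = 20*(30*(-2) + 51) = 20*(-60 + 51) = 20*(-9) = -180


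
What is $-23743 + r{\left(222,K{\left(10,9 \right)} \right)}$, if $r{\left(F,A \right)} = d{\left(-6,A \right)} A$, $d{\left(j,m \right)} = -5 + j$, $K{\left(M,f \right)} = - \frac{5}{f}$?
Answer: $- \frac{213632}{9} \approx -23737.0$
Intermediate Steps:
$r{\left(F,A \right)} = - 11 A$ ($r{\left(F,A \right)} = \left(-5 - 6\right) A = - 11 A$)
$-23743 + r{\left(222,K{\left(10,9 \right)} \right)} = -23743 - 11 \left(- \frac{5}{9}\right) = -23743 - 11 \left(\left(-5\right) \frac{1}{9}\right) = -23743 - - \frac{55}{9} = -23743 + \frac{55}{9} = - \frac{213632}{9}$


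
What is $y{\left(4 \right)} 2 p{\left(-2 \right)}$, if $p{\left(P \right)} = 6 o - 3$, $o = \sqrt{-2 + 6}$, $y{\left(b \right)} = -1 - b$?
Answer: $-90$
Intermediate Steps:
$o = 2$ ($o = \sqrt{4} = 2$)
$p{\left(P \right)} = 9$ ($p{\left(P \right)} = 6 \cdot 2 - 3 = 12 - 3 = 9$)
$y{\left(4 \right)} 2 p{\left(-2 \right)} = \left(-1 - 4\right) 2 \cdot 9 = \left(-5\right) 2 \cdot 9 = \left(-10\right) 9 = -90$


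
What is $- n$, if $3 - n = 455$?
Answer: $452$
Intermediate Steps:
$n = -452$ ($n = 3 - 455 = -452$)
$- n = \left(-1\right) \left(-452\right) = 452$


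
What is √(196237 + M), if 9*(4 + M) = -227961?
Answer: 2*√42726 ≈ 413.41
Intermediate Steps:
M = -25333 (M = -4 + (⅑)*(-227961) = -4 - 25329 = -25333)
√(196237 + M) = √(196237 - 25333) = √170904 = 2*√42726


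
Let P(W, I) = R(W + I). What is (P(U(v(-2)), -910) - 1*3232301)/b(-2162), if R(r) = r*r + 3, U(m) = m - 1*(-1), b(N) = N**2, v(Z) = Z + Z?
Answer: -2398729/4674244 ≈ -0.51318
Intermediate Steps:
v(Z) = 2*Z
U(m) = 1 + m (U(m) = m + 1 = 1 + m)
R(r) = 3 + r**2 (R(r) = r**2 + 3 = 3 + r**2)
P(W, I) = 3 + (I + W)**2 (P(W, I) = 3 + (W + I)**2 = 3 + (I + W)**2)
(P(U(v(-2)), -910) - 1*3232301)/b(-2162) = ((3 + (-910 + (1 + 2*(-2)))**2) - 1*3232301)/((-2162)**2) = ((3 + (-910 + (1 - 4))**2) - 3232301)/4674244 = ((3 + (-910 - 3)**2) - 3232301)*(1/4674244) = ((3 + (-913)**2) - 3232301)*(1/4674244) = ((3 + 833569) - 3232301)*(1/4674244) = (833572 - 3232301)*(1/4674244) = -2398729*1/4674244 = -2398729/4674244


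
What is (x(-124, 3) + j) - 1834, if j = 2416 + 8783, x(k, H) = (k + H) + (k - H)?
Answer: 9117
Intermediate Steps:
x(k, H) = 2*k (x(k, H) = (H + k) + (k - H) = 2*k)
j = 11199
(x(-124, 3) + j) - 1834 = (2*(-124) + 11199) - 1834 = (-248 + 11199) - 1834 = 10951 - 1834 = 9117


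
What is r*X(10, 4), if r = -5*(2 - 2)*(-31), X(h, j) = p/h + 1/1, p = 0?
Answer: 0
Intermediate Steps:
X(h, j) = 1 (X(h, j) = 0/h + 1/1 = 0 + 1*1 = 0 + 1 = 1)
r = 0 (r = -5*0*(-31) = 0*(-31) = 0)
r*X(10, 4) = 0*1 = 0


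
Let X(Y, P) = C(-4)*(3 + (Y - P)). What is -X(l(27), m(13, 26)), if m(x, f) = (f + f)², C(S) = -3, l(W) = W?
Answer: -8022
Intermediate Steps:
m(x, f) = 4*f² (m(x, f) = (2*f)² = 4*f²)
X(Y, P) = -9 - 3*Y + 3*P (X(Y, P) = -3*(3 + (Y - P)) = -3*(3 + Y - P) = -9 - 3*Y + 3*P)
-X(l(27), m(13, 26)) = -(-9 - 3*27 + 3*(4*26²)) = -(-9 - 81 + 3*(4*676)) = -(-9 - 81 + 3*2704) = -(-9 - 81 + 8112) = -1*8022 = -8022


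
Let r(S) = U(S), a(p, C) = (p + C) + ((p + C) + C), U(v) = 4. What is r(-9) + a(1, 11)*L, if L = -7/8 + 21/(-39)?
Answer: -4729/104 ≈ -45.471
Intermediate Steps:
a(p, C) = 2*p + 3*C (a(p, C) = (C + p) + ((C + p) + C) = (C + p) + (p + 2*C) = 2*p + 3*C)
r(S) = 4
L = -147/104 (L = -7*⅛ + 21*(-1/39) = -7/8 - 7/13 = -147/104 ≈ -1.4135)
r(-9) + a(1, 11)*L = 4 + (2*1 + 3*11)*(-147/104) = 4 + (2 + 33)*(-147/104) = 4 + 35*(-147/104) = 4 - 5145/104 = -4729/104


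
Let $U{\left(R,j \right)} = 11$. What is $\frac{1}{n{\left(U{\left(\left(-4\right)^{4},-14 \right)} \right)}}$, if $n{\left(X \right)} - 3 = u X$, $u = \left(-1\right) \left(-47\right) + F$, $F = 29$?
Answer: $\frac{1}{839} \approx 0.0011919$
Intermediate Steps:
$u = 76$ ($u = \left(-1\right) \left(-47\right) + 29 = 47 + 29 = 76$)
$n{\left(X \right)} = 3 + 76 X$
$\frac{1}{n{\left(U{\left(\left(-4\right)^{4},-14 \right)} \right)}} = \frac{1}{3 + 76 \cdot 11} = \frac{1}{3 + 836} = \frac{1}{839}$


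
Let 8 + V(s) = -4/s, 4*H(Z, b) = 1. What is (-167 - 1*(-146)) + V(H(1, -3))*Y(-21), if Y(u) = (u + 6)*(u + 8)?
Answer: -4701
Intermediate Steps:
H(Z, b) = ¼ (H(Z, b) = (¼)*1 = ¼)
Y(u) = (6 + u)*(8 + u)
V(s) = -8 - 4/s
(-167 - 1*(-146)) + V(H(1, -3))*Y(-21) = (-167 - 1*(-146)) + (-8 - 4/¼)*(48 + (-21)² + 14*(-21)) = (-167 + 146) + (-8 - 4*4)*(48 + 441 - 294) = -21 + (-8 - 16)*195 = -21 - 24*195 = -21 - 4680 = -4701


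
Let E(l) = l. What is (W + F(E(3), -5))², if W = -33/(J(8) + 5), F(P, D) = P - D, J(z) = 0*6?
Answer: 49/25 ≈ 1.9600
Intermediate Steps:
J(z) = 0
W = -33/5 (W = -33/(0 + 5) = -33/5 ≈ -6.6000)
(W + F(E(3), -5))² = (-33/5 + (3 - 1*(-5)))² = (-33/5 + (3 + 5))² = (-33/5 + 8)² = (7/5)² = 49/25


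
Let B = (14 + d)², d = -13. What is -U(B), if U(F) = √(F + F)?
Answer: -√2 ≈ -1.4142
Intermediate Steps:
B = 1 (B = (14 - 13)² = 1² = 1)
U(F) = √2*√F (U(F) = √(2*F) = √2*√F)
-U(B) = -√2*√1 = -√2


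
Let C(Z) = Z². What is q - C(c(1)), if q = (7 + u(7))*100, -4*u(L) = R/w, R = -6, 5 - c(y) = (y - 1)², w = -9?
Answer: 1975/3 ≈ 658.33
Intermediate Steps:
c(y) = 5 - (-1 + y)² (c(y) = 5 - (y - 1)² = 5 - (-1 + y)²)
u(L) = -⅙ (u(L) = -(-3)/(2*(-9)) = -(-3)*(-1)/(2*9) = -¼*⅔ = -⅙)
q = 2050/3 (q = (7 - ⅙)*100 = (41/6)*100 = 2050/3 ≈ 683.33)
q - C(c(1)) = 2050/3 - (5 - (-1 + 1)²)² = 2050/3 - (5 - 1*0²)² = 2050/3 - (5 - 1*0)² = 2050/3 - (5 + 0)² = 2050/3 - 1*5² = 2050/3 - 1*25 = 2050/3 - 25 = 1975/3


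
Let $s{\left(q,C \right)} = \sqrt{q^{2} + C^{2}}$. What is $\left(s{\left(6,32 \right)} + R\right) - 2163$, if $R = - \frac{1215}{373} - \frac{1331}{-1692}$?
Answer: $- \frac{1366663225}{631116} + 2 \sqrt{265} \approx -2132.9$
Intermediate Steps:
$R = - \frac{1559317}{631116}$ ($R = \left(-1215\right) \frac{1}{373} - - \frac{1331}{1692} = - \frac{1215}{373} + \frac{1331}{1692} = - \frac{1559317}{631116} \approx -2.4707$)
$s{\left(q,C \right)} = \sqrt{C^{2} + q^{2}}$
$\left(s{\left(6,32 \right)} + R\right) - 2163 = \left(\sqrt{32^{2} + 6^{2}} - \frac{1559317}{631116}\right) - 2163 = \left(\sqrt{1024 + 36} - \frac{1559317}{631116}\right) - 2163 = \left(\sqrt{1060} - \frac{1559317}{631116}\right) - 2163 = \left(2 \sqrt{265} - \frac{1559317}{631116}\right) - 2163 = \left(- \frac{1559317}{631116} + 2 \sqrt{265}\right) - 2163 = - \frac{1366663225}{631116} + 2 \sqrt{265}$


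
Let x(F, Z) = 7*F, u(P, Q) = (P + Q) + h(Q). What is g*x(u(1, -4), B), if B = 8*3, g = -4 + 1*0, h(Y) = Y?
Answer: 196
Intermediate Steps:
u(P, Q) = P + 2*Q (u(P, Q) = (P + Q) + Q = P + 2*Q)
g = -4 (g = -4 + 0 = -4)
B = 24
g*x(u(1, -4), B) = -28*(1 + 2*(-4)) = -28*(1 - 8) = -28*(-7) = -4*(-49) = 196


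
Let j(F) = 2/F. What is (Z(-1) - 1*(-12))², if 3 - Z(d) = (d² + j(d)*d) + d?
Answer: 169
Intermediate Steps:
Z(d) = 1 - d - d² (Z(d) = 3 - ((d² + (2/d)*d) + d) = 3 - ((d² + 2) + d) = 3 - ((2 + d²) + d) = 3 - (2 + d + d²) = 3 + (-2 - d - d²) = 1 - d - d²)
(Z(-1) - 1*(-12))² = ((1 - 1*(-1) - 1*(-1)²) - 1*(-12))² = ((1 + 1 - 1*1) + 12)² = ((1 + 1 - 1) + 12)² = (1 + 12)² = 13² = 169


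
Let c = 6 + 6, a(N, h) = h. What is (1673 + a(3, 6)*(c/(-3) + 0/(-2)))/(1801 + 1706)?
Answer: 1649/3507 ≈ 0.47020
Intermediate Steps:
c = 12
(1673 + a(3, 6)*(c/(-3) + 0/(-2)))/(1801 + 1706) = (1673 + 6*(12/(-3) + 0/(-2)))/(1801 + 1706) = (1673 + 6*(12*(-⅓) + 0*(-½)))/3507 = (1673 + 6*(-4 + 0))*(1/3507) = (1673 + 6*(-4))*(1/3507) = (1673 - 24)*(1/3507) = 1649*(1/3507) = 1649/3507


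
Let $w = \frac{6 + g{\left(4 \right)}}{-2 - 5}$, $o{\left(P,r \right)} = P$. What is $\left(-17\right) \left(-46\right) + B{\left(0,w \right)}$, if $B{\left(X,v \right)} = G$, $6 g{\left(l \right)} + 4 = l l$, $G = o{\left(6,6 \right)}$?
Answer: $788$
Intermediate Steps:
$G = 6$
$g{\left(l \right)} = - \frac{2}{3} + \frac{l^{2}}{6}$ ($g{\left(l \right)} = - \frac{2}{3} + \frac{l l}{6} = - \frac{2}{3} + \frac{l^{2}}{6}$)
$w = - \frac{8}{7}$ ($w = \frac{6 - \left(\frac{2}{3} - \frac{4^{2}}{6}\right)}{-2 - 5} = \frac{6 + \left(- \frac{2}{3} + \frac{1}{6} \cdot 16\right)}{-7} = \left(6 + \left(- \frac{2}{3} + \frac{8}{3}\right)\right) \left(- \frac{1}{7}\right) = \left(6 + 2\right) \left(- \frac{1}{7}\right) = 8 \left(- \frac{1}{7}\right) = - \frac{8}{7} \approx -1.1429$)
$B{\left(X,v \right)} = 6$
$\left(-17\right) \left(-46\right) + B{\left(0,w \right)} = \left(-17\right) \left(-46\right) + 6 = 782 + 6 = 788$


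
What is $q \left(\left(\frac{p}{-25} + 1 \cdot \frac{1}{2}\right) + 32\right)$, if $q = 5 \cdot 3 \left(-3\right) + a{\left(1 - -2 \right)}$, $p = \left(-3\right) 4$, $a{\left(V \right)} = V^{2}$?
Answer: $- \frac{29682}{25} \approx -1187.3$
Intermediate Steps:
$p = -12$
$q = -36$ ($q = 5 \cdot 3 \left(-3\right) + \left(1 - -2\right)^{2} = 15 \left(-3\right) + \left(1 + 2\right)^{2} = -45 + 3^{2} = -45 + 9 = -36$)
$q \left(\left(\frac{p}{-25} + 1 \cdot \frac{1}{2}\right) + 32\right) = - 36 \left(\left(- \frac{12}{-25} + 1 \cdot \frac{1}{2}\right) + 32\right) = - 36 \left(\left(\left(-12\right) \left(- \frac{1}{25}\right) + 1 \cdot \frac{1}{2}\right) + 32\right) = - 36 \left(\left(\frac{12}{25} + \frac{1}{2}\right) + 32\right) = - 36 \left(\frac{49}{50} + 32\right) = \left(-36\right) \frac{1649}{50} = - \frac{29682}{25}$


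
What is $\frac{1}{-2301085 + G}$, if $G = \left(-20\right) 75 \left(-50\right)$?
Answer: $- \frac{1}{2226085} \approx -4.4922 \cdot 10^{-7}$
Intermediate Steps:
$G = 75000$ ($G = \left(-1500\right) \left(-50\right) = 75000$)
$\frac{1}{-2301085 + G} = \frac{1}{-2301085 + 75000} = \frac{1}{-2226085} = - \frac{1}{2226085}$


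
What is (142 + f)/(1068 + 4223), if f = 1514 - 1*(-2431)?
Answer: 4087/5291 ≈ 0.77244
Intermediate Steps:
f = 3945 (f = 1514 + 2431 = 3945)
(142 + f)/(1068 + 4223) = (142 + 3945)/(1068 + 4223) = 4087/5291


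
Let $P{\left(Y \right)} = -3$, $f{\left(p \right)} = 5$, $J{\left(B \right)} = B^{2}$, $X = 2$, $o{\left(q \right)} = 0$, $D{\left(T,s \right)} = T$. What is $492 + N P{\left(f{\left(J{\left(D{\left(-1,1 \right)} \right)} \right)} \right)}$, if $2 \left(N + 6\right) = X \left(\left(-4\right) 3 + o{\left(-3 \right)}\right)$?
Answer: $546$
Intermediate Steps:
$N = -18$ ($N = -6 + \frac{2 \left(\left(-4\right) 3 + 0\right)}{2} = -6 + \frac{2 \left(-12 + 0\right)}{2} = -6 + \frac{2 \left(-12\right)}{2} = -6 + \frac{1}{2} \left(-24\right) = -6 - 12 = -18$)
$492 + N P{\left(f{\left(J{\left(D{\left(-1,1 \right)} \right)} \right)} \right)} = 492 - -54 = 492 + 54 = 546$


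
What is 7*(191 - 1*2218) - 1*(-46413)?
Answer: 32224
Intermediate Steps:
7*(191 - 1*2218) - 1*(-46413) = 7*(191 - 2218) + 46413 = 7*(-2027) + 46413 = -14189 + 46413 = 32224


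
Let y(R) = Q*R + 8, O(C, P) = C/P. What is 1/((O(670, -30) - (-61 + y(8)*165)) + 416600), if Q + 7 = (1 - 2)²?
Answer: 3/1269716 ≈ 2.3627e-6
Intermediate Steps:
Q = -6 (Q = -7 + (1 - 2)² = -7 + (-1)² = -7 + 1 = -6)
y(R) = 8 - 6*R (y(R) = -6*R + 8 = 8 - 6*R)
1/((O(670, -30) - (-61 + y(8)*165)) + 416600) = 1/((670/(-30) - (-61 + (8 - 6*8)*165)) + 416600) = 1/((670*(-1/30) - (-61 + (8 - 48)*165)) + 416600) = 1/((-67/3 - (-61 - 40*165)) + 416600) = 1/((-67/3 - (-61 - 6600)) + 416600) = 1/((-67/3 - 1*(-6661)) + 416600) = 1/((-67/3 + 6661) + 416600) = 1/(19916/3 + 416600) = 1/(1269716/3) = 3/1269716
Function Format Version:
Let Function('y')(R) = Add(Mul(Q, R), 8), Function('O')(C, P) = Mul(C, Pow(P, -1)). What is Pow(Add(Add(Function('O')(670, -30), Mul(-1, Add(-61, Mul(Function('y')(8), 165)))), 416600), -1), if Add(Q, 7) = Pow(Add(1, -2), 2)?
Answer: Rational(3, 1269716) ≈ 2.3627e-6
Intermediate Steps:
Q = -6 (Q = Add(-7, Pow(Add(1, -2), 2)) = Add(-7, Pow(-1, 2)) = Add(-7, 1) = -6)
Function('y')(R) = Add(8, Mul(-6, R)) (Function('y')(R) = Add(Mul(-6, R), 8) = Add(8, Mul(-6, R)))
Pow(Add(Add(Function('O')(670, -30), Mul(-1, Add(-61, Mul(Function('y')(8), 165)))), 416600), -1) = Pow(Add(Add(Mul(670, Pow(-30, -1)), Mul(-1, Add(-61, Mul(Add(8, Mul(-6, 8)), 165)))), 416600), -1) = Pow(Add(Add(Mul(670, Rational(-1, 30)), Mul(-1, Add(-61, Mul(Add(8, -48), 165)))), 416600), -1) = Pow(Add(Add(Rational(-67, 3), Mul(-1, Add(-61, Mul(-40, 165)))), 416600), -1) = Pow(Add(Add(Rational(-67, 3), Mul(-1, Add(-61, -6600))), 416600), -1) = Pow(Add(Add(Rational(-67, 3), Mul(-1, -6661)), 416600), -1) = Pow(Add(Add(Rational(-67, 3), 6661), 416600), -1) = Pow(Add(Rational(19916, 3), 416600), -1) = Pow(Rational(1269716, 3), -1) = Rational(3, 1269716)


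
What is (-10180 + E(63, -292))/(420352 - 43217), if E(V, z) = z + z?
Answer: -10764/377135 ≈ -0.028542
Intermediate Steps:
E(V, z) = 2*z
(-10180 + E(63, -292))/(420352 - 43217) = (-10180 + 2*(-292))/(420352 - 43217) = (-10180 - 584)/377135 = -10764*1/377135 = -10764/377135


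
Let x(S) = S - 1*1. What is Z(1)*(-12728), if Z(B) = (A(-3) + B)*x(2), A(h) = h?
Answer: 25456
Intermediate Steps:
x(S) = -1 + S (x(S) = S - 1 = -1 + S)
Z(B) = -3 + B (Z(B) = (-3 + B)*(-1 + 2) = (-3 + B)*1 = -3 + B)
Z(1)*(-12728) = (-3 + 1)*(-12728) = -2*(-12728) = 25456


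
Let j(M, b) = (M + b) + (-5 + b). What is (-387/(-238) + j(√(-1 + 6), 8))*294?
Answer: 63105/17 + 294*√5 ≈ 4369.5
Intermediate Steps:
j(M, b) = -5 + M + 2*b
(-387/(-238) + j(√(-1 + 6), 8))*294 = (-387/(-238) + (-5 + √(-1 + 6) + 2*8))*294 = (-387*(-1/238) + (-5 + √5 + 16))*294 = (387/238 + (11 + √5))*294 = (3005/238 + √5)*294 = 63105/17 + 294*√5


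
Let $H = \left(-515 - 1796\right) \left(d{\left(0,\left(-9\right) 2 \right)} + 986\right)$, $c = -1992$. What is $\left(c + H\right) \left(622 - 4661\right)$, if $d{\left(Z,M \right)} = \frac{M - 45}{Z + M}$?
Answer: $\frac{18488332667}{2} \approx 9.2442 \cdot 10^{9}$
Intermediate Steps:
$d{\left(Z,M \right)} = \frac{-45 + M}{M + Z}$
$H = - \frac{4573469}{2}$ ($H = \left(-515 - 1796\right) \left(\frac{-45 - 18}{\left(-9\right) 2 + 0} + 986\right) = - 2311 \left(\frac{-45 - 18}{-18 + 0} + 986\right) = - 2311 \left(\frac{1}{-18} \left(-63\right) + 986\right) = - 2311 \left(\left(- \frac{1}{18}\right) \left(-63\right) + 986\right) = - 2311 \left(\frac{7}{2} + 986\right) = \left(-2311\right) \frac{1979}{2} = - \frac{4573469}{2} \approx -2.2867 \cdot 10^{6}$)
$\left(c + H\right) \left(622 - 4661\right) = \left(-1992 - \frac{4573469}{2}\right) \left(622 - 4661\right) = \left(- \frac{4577453}{2}\right) \left(-4039\right) = \frac{18488332667}{2}$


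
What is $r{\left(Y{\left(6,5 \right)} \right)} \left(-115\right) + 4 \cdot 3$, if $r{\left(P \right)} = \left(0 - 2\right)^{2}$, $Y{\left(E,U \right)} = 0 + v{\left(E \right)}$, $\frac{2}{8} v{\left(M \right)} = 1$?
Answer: $-448$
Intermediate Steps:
$v{\left(M \right)} = 4$ ($v{\left(M \right)} = 4 \cdot 1 = 4$)
$Y{\left(E,U \right)} = 4$ ($Y{\left(E,U \right)} = 0 + 4 = 4$)
$r{\left(P \right)} = 4$ ($r{\left(P \right)} = \left(-2\right)^{2} = 4$)
$r{\left(Y{\left(6,5 \right)} \right)} \left(-115\right) + 4 \cdot 3 = 4 \left(-115\right) + 4 \cdot 3 = -460 + 12 = -448$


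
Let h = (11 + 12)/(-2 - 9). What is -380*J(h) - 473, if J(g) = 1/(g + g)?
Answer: -8789/23 ≈ -382.13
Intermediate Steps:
h = -23/11 (h = 23/(-11) = 23*(-1/11) = -23/11 ≈ -2.0909)
J(g) = 1/(2*g)
-380*J(h) - 473 = -190/(-23/11) - 473 = -190*(-11)/23 - 473 = -380*(-11/46) - 473 = 2090/23 - 473 = -8789/23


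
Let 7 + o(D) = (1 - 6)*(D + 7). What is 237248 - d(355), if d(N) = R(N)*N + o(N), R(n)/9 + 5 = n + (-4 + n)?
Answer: -2000630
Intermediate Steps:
R(n) = -81 + 18*n (R(n) = -45 + 9*(n + (-4 + n)) = -45 + 9*(-4 + 2*n) = -45 + (-36 + 18*n) = -81 + 18*n)
o(D) = -42 - 5*D (o(D) = -7 + (1 - 6)*(D + 7) = -7 - 5*(7 + D) = -7 + (-35 - 5*D) = -42 - 5*D)
d(N) = -42 - 5*N + N*(-81 + 18*N) (d(N) = (-81 + 18*N)*N + (-42 - 5*N) = N*(-81 + 18*N) + (-42 - 5*N) = -42 - 5*N + N*(-81 + 18*N))
237248 - d(355) = 237248 - (-42 - 86*355 + 18*355**2) = 237248 - (-42 - 30530 + 18*126025) = 237248 - (-42 - 30530 + 2268450) = 237248 - 1*2237878 = 237248 - 2237878 = -2000630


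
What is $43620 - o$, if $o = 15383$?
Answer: $28237$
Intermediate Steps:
$43620 - o = 43620 - 15383 = 28237$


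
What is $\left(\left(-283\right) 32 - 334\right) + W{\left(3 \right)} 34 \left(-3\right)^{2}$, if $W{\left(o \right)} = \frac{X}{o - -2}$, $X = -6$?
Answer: $- \frac{48786}{5} \approx -9757.2$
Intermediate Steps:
$W{\left(o \right)} = - \frac{6}{2 + o}$ ($W{\left(o \right)} = - \frac{6}{o - -2} = - \frac{6}{o + 2} = - \frac{6}{2 + o}$)
$\left(\left(-283\right) 32 - 334\right) + W{\left(3 \right)} 34 \left(-3\right)^{2} = \left(\left(-283\right) 32 - 334\right) + - \frac{6}{2 + 3} \cdot 34 \left(-3\right)^{2} = \left(-9056 - 334\right) + - \frac{6}{5} \cdot 34 \cdot 9 = -9390 + \left(-6\right) \frac{1}{5} \cdot 34 \cdot 9 = -9390 + \left(- \frac{6}{5}\right) 34 \cdot 9 = -9390 - \frac{1836}{5} = - \frac{48786}{5}$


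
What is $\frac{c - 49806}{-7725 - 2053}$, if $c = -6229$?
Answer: $\frac{56035}{9778} \approx 5.7307$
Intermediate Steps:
$\frac{c - 49806}{-7725 - 2053} = \frac{-6229 - 49806}{-7725 - 2053} = - \frac{56035}{-9778} = \left(-56035\right) \left(- \frac{1}{9778}\right) = \frac{56035}{9778}$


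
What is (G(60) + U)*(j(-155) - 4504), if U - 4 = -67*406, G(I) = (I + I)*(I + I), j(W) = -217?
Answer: 60419358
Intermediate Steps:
G(I) = 4*I² (G(I) = (2*I)*(2*I) = 4*I²)
U = -27198 (U = 4 - 67*406 = 4 - 27202 = -27198)
(G(60) + U)*(j(-155) - 4504) = (4*60² - 27198)*(-217 - 4504) = (4*3600 - 27198)*(-4721) = (14400 - 27198)*(-4721) = -12798*(-4721) = 60419358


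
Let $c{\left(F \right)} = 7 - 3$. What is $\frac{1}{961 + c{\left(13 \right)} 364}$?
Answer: $\frac{1}{2417} \approx 0.00041374$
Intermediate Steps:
$c{\left(F \right)} = 4$
$\frac{1}{961 + c{\left(13 \right)} 364} = \frac{1}{961 + 4 \cdot 364} = \frac{1}{961 + 1456} = \frac{1}{2417}$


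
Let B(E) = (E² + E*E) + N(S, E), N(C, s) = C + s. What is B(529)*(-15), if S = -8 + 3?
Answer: -8403090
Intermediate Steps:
S = -5
B(E) = -5 + E + 2*E² (B(E) = (E² + E*E) + (-5 + E) = (E² + E²) + (-5 + E) = 2*E² + (-5 + E) = -5 + E + 2*E²)
B(529)*(-15) = (-5 + 529 + 2*529²)*(-15) = (-5 + 529 + 2*279841)*(-15) = (-5 + 529 + 559682)*(-15) = 560206*(-15) = -8403090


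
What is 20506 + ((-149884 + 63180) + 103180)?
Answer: 36982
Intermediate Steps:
20506 + ((-149884 + 63180) + 103180) = 20506 + (-86704 + 103180) = 20506 + 16476 = 36982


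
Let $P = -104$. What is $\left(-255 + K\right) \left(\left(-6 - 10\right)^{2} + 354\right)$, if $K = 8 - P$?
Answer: $-87230$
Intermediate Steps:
$K = 112$ ($K = 8 - -104 = 8 + 104 = 112$)
$\left(-255 + K\right) \left(\left(-6 - 10\right)^{2} + 354\right) = \left(-255 + 112\right) \left(\left(-6 - 10\right)^{2} + 354\right) = - 143 \left(\left(-16\right)^{2} + 354\right) = - 143 \left(256 + 354\right) = \left(-143\right) 610 = -87230$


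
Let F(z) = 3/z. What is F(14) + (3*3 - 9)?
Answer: 3/14 ≈ 0.21429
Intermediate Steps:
F(14) + (3*3 - 9) = 3/14 + (3*3 - 9) = 3*(1/14) + (9 - 9) = 3/14 + 0 = 3/14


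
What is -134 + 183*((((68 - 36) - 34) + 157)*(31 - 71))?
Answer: -1134734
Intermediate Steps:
-134 + 183*((((68 - 36) - 34) + 157)*(31 - 71)) = -134 + 183*(((32 - 34) + 157)*(-40)) = -134 + 183*((-2 + 157)*(-40)) = -134 + 183*(155*(-40)) = -134 + 183*(-6200) = -134 - 1134600 = -1134734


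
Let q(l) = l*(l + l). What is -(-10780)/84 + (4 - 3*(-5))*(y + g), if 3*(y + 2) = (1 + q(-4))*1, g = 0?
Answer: 898/3 ≈ 299.33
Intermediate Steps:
q(l) = 2*l**2 (q(l) = l*(2*l) = 2*l**2)
y = 9 (y = -2 + ((1 + 2*(-4)**2)*1)/3 = -2 + ((1 + 2*16)*1)/3 = -2 + ((1 + 32)*1)/3 = -2 + (33*1)/3 = -2 + (1/3)*33 = -2 + 11 = 9)
-(-10780)/84 + (4 - 3*(-5))*(y + g) = -(-10780)/84 + (4 - 3*(-5))*(9 + 0) = -(-10780)/84 + (4 + 15)*9 = -77*(-5/3) + 19*9 = 385/3 + 171 = 898/3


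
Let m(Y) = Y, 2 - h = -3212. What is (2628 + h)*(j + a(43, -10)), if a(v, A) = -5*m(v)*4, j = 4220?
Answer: 19629120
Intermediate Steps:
h = 3214 (h = 2 - 1*(-3212) = 2 + 3212 = 3214)
a(v, A) = -20*v (a(v, A) = -5*v*4 = -20*v)
(2628 + h)*(j + a(43, -10)) = (2628 + 3214)*(4220 - 20*43) = 5842*(4220 - 860) = 5842*3360 = 19629120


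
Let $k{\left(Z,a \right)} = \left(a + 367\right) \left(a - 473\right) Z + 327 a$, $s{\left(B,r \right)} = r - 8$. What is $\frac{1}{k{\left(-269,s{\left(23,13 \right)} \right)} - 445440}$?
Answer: $\frac{1}{46388019} \approx 2.1557 \cdot 10^{-8}$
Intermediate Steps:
$s{\left(B,r \right)} = -8 + r$ ($s{\left(B,r \right)} = r - 8 = -8 + r$)
$k{\left(Z,a \right)} = 327 a + Z \left(-473 + a\right) \left(367 + a\right)$ ($k{\left(Z,a \right)} = \left(367 + a\right) \left(-473 + a\right) Z + 327 a = \left(-473 + a\right) \left(367 + a\right) Z + 327 a = Z \left(-473 + a\right) \left(367 + a\right) + 327 a = 327 a + Z \left(-473 + a\right) \left(367 + a\right)$)
$\frac{1}{k{\left(-269,s{\left(23,13 \right)} \right)} - 445440} = \frac{1}{\left(\left(-173591\right) \left(-269\right) + 327 \left(-8 + 13\right) - 269 \left(-8 + 13\right)^{2} - - 28514 \left(-8 + 13\right)\right) - 445440} = \frac{1}{\left(46695979 + 327 \cdot 5 - 269 \cdot 5^{2} - \left(-28514\right) 5\right) - 445440} = \frac{1}{\left(46695979 + 1635 - 6725 + 142570\right) - 445440} = \frac{1}{46833459 - 445440} = \frac{1}{46388019}$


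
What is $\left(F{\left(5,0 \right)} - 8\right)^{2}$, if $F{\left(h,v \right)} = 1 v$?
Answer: $64$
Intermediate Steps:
$F{\left(h,v \right)} = v$
$\left(F{\left(5,0 \right)} - 8\right)^{2} = \left(0 - 8\right)^{2} = \left(-8\right)^{2} = 64$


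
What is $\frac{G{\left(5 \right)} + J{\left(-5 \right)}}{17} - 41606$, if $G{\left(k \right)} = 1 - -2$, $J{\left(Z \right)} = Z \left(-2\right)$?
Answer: $- \frac{707289}{17} \approx -41605.0$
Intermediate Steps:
$J{\left(Z \right)} = - 2 Z$
$G{\left(k \right)} = 3$ ($G{\left(k \right)} = 1 + 2 = 3$)
$\frac{G{\left(5 \right)} + J{\left(-5 \right)}}{17} - 41606 = \frac{3 - -10}{17} - 41606 = \left(3 + 10\right) \frac{1}{17} - 41606 = 13 \cdot \frac{1}{17} - 41606 = \frac{13}{17} - 41606 = - \frac{707289}{17}$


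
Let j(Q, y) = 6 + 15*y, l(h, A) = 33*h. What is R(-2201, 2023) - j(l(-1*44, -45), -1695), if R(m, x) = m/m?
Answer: 25420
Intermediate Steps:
R(m, x) = 1
R(-2201, 2023) - j(l(-1*44, -45), -1695) = 1 - (6 + 15*(-1695)) = 1 - (6 - 25425) = 1 - 1*(-25419) = 1 + 25419 = 25420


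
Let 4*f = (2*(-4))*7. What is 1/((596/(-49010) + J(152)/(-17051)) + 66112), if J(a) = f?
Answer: 417834755/27623886584432 ≈ 1.5126e-5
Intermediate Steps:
f = -14 (f = ((2*(-4))*7)/4 = (-8*7)/4 = (¼)*(-56) = -14)
J(a) = -14
1/((596/(-49010) + J(152)/(-17051)) + 66112) = 1/((596/(-49010) - 14/(-17051)) + 66112) = 1/((596*(-1/49010) - 14*(-1/17051)) + 66112) = 1/((-298/24505 + 14/17051) + 66112) = 1/(-4738128/417834755 + 66112) = 1/(27623886584432/417834755) = 417834755/27623886584432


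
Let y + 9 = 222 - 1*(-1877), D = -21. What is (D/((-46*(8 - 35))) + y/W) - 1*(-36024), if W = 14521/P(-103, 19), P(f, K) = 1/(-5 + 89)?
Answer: 757978106584/21040929 ≈ 36024.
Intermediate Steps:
y = 2090 (y = -9 + (222 - 1*(-1877)) = -9 + (222 + 1877) = -9 + 2099 = 2090)
P(f, K) = 1/84
W = 1219764 (W = 14521/(1/84) = 14521*84 = 1219764)
(D/((-46*(8 - 35))) + y/W) - 1*(-36024) = (-21*(-1/(46*(8 - 35))) + 2090/1219764) - 1*(-36024) = (-21/((-46*(-27))) + 2090*(1/1219764)) + 36024 = (-21/1242 + 1045/609882) + 36024 = (-21*1/1242 + 1045/609882) + 36024 = (-7/414 + 1045/609882) + 36024 = -319712/21040929 + 36024 = 757978106584/21040929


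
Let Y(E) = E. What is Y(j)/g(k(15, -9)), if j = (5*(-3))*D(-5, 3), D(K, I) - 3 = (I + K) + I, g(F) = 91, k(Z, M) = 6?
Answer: -60/91 ≈ -0.65934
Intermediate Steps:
D(K, I) = 3 + K + 2*I (D(K, I) = 3 + ((I + K) + I) = 3 + (K + 2*I) = 3 + K + 2*I)
j = -60 (j = (5*(-3))*(3 - 5 + 2*3) = -15*(3 - 5 + 6) = -15*4 = -60)
Y(j)/g(k(15, -9)) = -60/91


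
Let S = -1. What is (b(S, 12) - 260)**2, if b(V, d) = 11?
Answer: 62001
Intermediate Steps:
(b(S, 12) - 260)**2 = (11 - 260)**2 = (-249)**2 = 62001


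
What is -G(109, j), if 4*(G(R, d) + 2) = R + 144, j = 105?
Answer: -245/4 ≈ -61.250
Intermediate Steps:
G(R, d) = 34 + R/4 (G(R, d) = -2 + (R + 144)/4 = -2 + (144 + R)/4 = -2 + (36 + R/4) = 34 + R/4)
-G(109, j) = -(34 + (¼)*109) = -(34 + 109/4) = -1*245/4 = -245/4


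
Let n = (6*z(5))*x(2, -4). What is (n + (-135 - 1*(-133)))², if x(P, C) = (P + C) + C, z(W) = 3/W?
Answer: 13924/25 ≈ 556.96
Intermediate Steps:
x(P, C) = P + 2*C (x(P, C) = (C + P) + C = P + 2*C)
n = -108/5 (n = (6*(3/5))*(2 + 2*(-4)) = (6*(3*(⅕)))*(2 - 8) = (6*(⅗))*(-6) = (18/5)*(-6) = -108/5 ≈ -21.600)
(n + (-135 - 1*(-133)))² = (-108/5 + (-135 - 1*(-133)))² = (-108/5 + (-135 + 133))² = (-108/5 - 2)² = (-118/5)² = 13924/25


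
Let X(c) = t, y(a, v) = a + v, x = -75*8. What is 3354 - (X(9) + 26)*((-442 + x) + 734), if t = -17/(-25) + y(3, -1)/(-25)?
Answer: 57734/5 ≈ 11547.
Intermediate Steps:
x = -600
t = ⅗ (t = -17/(-25) + (3 - 1)/(-25) = -17*(-1/25) + 2*(-1/25) = 17/25 - 2/25 = ⅗ ≈ 0.60000)
X(c) = ⅗
3354 - (X(9) + 26)*((-442 + x) + 734) = 3354 - (⅗ + 26)*((-442 - 600) + 734) = 3354 - 133*(-1042 + 734)/5 = 3354 - 133*(-308)/5 = 3354 - 1*(-40964/5) = 3354 + 40964/5 = 57734/5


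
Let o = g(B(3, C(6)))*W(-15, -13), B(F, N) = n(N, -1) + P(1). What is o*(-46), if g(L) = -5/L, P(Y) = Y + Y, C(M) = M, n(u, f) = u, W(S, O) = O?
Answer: -1495/4 ≈ -373.75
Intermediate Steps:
P(Y) = 2*Y
B(F, N) = 2 + N (B(F, N) = N + 2*1 = N + 2 = 2 + N)
o = 65/8 (o = -5/(2 + 6)*(-13) = -5/8*(-13) = 65/8 ≈ 8.1250)
o*(-46) = (65/8)*(-46) = -1495/4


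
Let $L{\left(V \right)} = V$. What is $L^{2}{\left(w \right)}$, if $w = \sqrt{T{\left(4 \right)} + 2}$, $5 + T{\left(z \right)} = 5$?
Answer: $2$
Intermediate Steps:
$T{\left(z \right)} = 0$ ($T{\left(z \right)} = -5 + 5 = 0$)
$w = \sqrt{2}$ ($w = \sqrt{0 + 2} = \sqrt{2} \approx 1.4142$)
$L^{2}{\left(w \right)} = \left(\sqrt{2}\right)^{2} = 2$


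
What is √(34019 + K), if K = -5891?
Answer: 4*√1758 ≈ 167.71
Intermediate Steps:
√(34019 + K) = √(34019 - 5891) = √28128 = 4*√1758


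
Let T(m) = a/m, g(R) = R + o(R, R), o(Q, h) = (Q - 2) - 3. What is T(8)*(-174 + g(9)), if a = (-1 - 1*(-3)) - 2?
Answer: 0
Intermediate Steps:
o(Q, h) = -5 + Q (o(Q, h) = (-2 + Q) - 3 = -5 + Q)
a = 0 (a = (-1 + 3) - 2 = 2 - 2 = 0)
g(R) = -5 + 2*R (g(R) = R + (-5 + R) = -5 + 2*R)
T(m) = 0 (T(m) = 0/m = 0)
T(8)*(-174 + g(9)) = 0*(-174 + (-5 + 2*9)) = 0*(-174 + (-5 + 18)) = 0*(-174 + 13) = 0*(-161) = 0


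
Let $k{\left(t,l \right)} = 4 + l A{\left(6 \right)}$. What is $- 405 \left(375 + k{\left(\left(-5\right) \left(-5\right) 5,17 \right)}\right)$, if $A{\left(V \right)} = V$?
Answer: $-194805$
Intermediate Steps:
$k{\left(t,l \right)} = 4 + 6 l$ ($k{\left(t,l \right)} = 4 + l 6 = 4 + 6 l$)
$- 405 \left(375 + k{\left(\left(-5\right) \left(-5\right) 5,17 \right)}\right) = - 405 \left(375 + \left(4 + 6 \cdot 17\right)\right) = - 405 \left(375 + \left(4 + 102\right)\right) = - 405 \left(375 + 106\right) = \left(-405\right) 481 = -194805$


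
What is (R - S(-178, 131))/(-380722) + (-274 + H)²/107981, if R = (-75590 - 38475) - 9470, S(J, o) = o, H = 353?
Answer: 7864832174/20555371141 ≈ 0.38262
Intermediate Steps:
R = -123535 (R = -114065 - 9470 = -123535)
(R - S(-178, 131))/(-380722) + (-274 + H)²/107981 = (-123535 - 1*131)/(-380722) + (-274 + 353)²/107981 = (-123535 - 131)*(-1/380722) + 79²*(1/107981) = -123666*(-1/380722) + 6241*(1/107981) = 61833/190361 + 6241/107981 = 7864832174/20555371141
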